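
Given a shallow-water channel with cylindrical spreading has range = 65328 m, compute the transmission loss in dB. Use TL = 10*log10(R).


TL = 10*log10(65328) = 48.15

48.15 dB


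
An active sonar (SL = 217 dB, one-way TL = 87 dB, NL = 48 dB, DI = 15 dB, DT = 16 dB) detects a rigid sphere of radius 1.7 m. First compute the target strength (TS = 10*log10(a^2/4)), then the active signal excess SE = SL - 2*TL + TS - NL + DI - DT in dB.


Step 1: TS = 10*log10(1.7^2/4) = -1.41 dB
Step 2: SE = SL - 2*TL + TS - NL + DI - DT = 217 - 2*87 + (-1.41) - 48 + 15 - 16 = -7.41

-7.41 dB


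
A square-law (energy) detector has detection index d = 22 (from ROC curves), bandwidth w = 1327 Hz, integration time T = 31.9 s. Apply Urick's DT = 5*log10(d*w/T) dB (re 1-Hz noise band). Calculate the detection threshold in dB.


DT = 5*log10(d*w/T) = 5*log10(22 * 1327 / 31.9) = 5*log10(915.17) = 14.81

14.81 dB


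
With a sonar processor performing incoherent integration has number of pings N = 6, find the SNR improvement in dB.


Gain = 5*log10(6) = 3.89

3.89 dB


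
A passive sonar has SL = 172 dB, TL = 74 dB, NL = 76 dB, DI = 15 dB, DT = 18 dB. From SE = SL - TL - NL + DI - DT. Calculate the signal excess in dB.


19 dB


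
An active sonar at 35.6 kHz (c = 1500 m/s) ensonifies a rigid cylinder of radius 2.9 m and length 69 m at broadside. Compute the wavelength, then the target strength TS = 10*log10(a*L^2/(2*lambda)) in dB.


Step 1: lambda = c/f = 1500/35600 = 0.04213 m
Step 2: TS = 10*log10(a*L^2/(2*lambda)) = 10*log10(2.9*69^2/(2*0.04213)) = 52.14

52.14 dB


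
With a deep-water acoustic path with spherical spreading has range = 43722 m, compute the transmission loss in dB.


TL = 20*log10(43722) = 92.81

92.81 dB


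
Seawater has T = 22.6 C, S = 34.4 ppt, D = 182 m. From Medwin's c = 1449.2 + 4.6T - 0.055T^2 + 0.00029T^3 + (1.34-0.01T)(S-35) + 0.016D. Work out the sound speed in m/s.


c = 1449.2 + 4.6*22.6 - 0.055*22.6^2 + 0.00029*22.6^3 + (1.34 - 0.01*22.6)*(34.4 - 35) + 0.016*182 = 1530.66

1530.66 m/s


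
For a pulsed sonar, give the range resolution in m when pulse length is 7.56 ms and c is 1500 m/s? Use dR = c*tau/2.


dR = c*tau/2 = 1500 * 7.56e-3 / 2 = 5.67

5.67 m


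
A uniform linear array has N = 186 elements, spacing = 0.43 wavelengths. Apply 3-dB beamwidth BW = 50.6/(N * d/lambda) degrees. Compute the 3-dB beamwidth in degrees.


BW = 50.6 / (186 * 0.43) = 50.6 / 79.98 = 0.63

0.63 deg


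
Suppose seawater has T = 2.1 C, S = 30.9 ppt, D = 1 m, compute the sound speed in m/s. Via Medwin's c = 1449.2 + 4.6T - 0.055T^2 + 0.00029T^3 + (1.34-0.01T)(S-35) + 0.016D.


c = 1449.2 + 4.6*2.1 - 0.055*2.1^2 + 0.00029*2.1^3 + (1.34 - 0.01*2.1)*(30.9 - 35) + 0.016*1 = 1453.23

1453.23 m/s


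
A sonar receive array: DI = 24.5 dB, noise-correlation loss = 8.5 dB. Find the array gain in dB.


16.0 dB


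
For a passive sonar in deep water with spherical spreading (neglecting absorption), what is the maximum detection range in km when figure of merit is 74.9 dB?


At max range FOM = TL, so 20*log10(R) = 74.9
R = 10^(74.9/20) = 5559.04 m = 5.56 km

5.56 km


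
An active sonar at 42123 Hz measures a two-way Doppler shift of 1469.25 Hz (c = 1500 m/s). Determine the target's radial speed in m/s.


From fd = 2*f*v/c, v = c*fd/(2*f) = 1500 * 1469.25 / (2*42123) = 26.16

26.16 m/s


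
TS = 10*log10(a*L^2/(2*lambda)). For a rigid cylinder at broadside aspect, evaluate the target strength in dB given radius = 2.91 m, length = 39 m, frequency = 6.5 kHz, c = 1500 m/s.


lambda = 1500/6500 = 0.23077 m
TS = 10*log10(2.91*39^2/(2*0.23077)) = 39.82

39.82 dB


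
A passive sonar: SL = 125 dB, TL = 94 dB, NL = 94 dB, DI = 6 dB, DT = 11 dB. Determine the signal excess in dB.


SE = SL - TL - NL + DI - DT = 125 - 94 - 94 + 6 - 11 = -68

-68 dB


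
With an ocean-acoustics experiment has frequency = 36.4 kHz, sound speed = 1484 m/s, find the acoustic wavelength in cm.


lambda = c/f = 1484 / 36400 = 0.0408 m = 4.08 cm

4.08 cm


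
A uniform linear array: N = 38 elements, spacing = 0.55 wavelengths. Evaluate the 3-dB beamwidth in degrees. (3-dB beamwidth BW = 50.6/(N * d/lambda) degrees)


BW = 50.6 / (38 * 0.55) = 50.6 / 20.9 = 2.42

2.42 deg


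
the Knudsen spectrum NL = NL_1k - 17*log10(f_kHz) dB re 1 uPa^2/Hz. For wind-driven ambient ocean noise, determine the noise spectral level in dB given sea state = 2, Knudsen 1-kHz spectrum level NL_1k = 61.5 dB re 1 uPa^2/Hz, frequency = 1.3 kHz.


NL = NL_1k - 17*log10(f_kHz) = 61.5 - 17*log10(1.3) = 61.5 - (1.94) = 59.56

59.56 dB


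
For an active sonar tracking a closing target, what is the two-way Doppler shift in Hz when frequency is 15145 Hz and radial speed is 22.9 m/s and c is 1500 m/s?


462.43 Hz


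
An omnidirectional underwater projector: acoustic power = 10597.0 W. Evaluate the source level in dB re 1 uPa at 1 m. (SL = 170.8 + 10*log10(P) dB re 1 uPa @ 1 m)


211.05 dB


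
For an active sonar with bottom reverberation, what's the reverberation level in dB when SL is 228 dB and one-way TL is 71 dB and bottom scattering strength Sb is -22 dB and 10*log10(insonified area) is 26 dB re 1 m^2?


RL = SL - 2*TL + Sb + 10*log10(A) = 228 - 2*71 + (-22) + 26 = 90

90 dB


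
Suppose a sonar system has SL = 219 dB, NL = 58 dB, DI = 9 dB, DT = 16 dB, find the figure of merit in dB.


154 dB


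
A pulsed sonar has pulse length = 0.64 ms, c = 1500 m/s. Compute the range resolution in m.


dR = c*tau/2 = 1500 * 0.64e-3 / 2 = 0.48

0.48 m


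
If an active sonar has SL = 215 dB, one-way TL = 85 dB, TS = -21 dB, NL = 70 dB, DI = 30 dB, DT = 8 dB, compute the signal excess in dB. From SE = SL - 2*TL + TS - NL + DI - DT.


SE = SL - 2*TL + TS - NL + DI - DT = 215 - 2*85 + (-21) - 70 + 30 - 8 = -24

-24 dB


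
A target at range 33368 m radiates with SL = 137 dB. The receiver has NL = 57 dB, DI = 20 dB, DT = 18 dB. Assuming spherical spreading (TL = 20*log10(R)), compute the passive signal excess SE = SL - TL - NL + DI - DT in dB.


Step 1: TL = 20*log10(33368) = 90.47 dB
Step 2: SE = 137 - 90.47 - 57 + 20 - 18 = -8.47

-8.47 dB


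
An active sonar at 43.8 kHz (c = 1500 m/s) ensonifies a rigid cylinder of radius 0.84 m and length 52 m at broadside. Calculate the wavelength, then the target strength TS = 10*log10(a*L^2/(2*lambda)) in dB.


Step 1: lambda = c/f = 1500/43800 = 0.03425 m
Step 2: TS = 10*log10(a*L^2/(2*lambda)) = 10*log10(0.84*52^2/(2*0.03425)) = 45.21

45.21 dB


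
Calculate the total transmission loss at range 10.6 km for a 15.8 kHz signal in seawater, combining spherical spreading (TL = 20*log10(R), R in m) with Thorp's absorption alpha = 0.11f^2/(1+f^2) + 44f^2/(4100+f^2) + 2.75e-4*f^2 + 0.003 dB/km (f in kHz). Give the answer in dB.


Step 1 (Thorp): alpha = 0.11*249.64/(1+249.64) + 44*249.64/(4100+249.64) + 2.75e-4*249.64 + 0.003 = 2.7065 dB/km
Step 2: TL_spread = 20*log10(10600) = 80.51 dB
Step 3: TL_abs = alpha*R = 2.7065 * 10.6 = 28.69 dB
Step 4: TL_total = 80.51 + 28.69 = 109.2

109.2 dB


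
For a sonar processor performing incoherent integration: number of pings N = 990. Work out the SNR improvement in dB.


Gain = 5*log10(990) = 14.98

14.98 dB


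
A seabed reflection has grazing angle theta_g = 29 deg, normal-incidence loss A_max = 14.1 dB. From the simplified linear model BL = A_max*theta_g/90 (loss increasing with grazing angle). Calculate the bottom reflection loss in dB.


BL = A_max * theta_g / 90 = 14.1 * 29 / 90 = 4.54

4.54 dB


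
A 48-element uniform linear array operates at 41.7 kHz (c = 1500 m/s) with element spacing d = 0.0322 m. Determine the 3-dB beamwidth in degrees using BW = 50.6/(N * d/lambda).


Step 1: lambda = 1500/41700 = 0.03597 m
Step 2: d/lambda = 0.0322/0.03597 = 0.8952
Step 3: BW = 50.6/(N * d/lambda) = 50.6/(48 * 0.8952) = 1.18

1.18 deg


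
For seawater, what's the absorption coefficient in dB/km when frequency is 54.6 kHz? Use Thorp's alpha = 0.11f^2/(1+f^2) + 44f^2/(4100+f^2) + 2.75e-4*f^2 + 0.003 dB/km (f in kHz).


f^2 = 2981.16
alpha = 0.11*2981.16/(1+2981.16) + 44*2981.16/(4100+2981.16) + 2.75e-4*2981.16 + 0.003 = 19.457

19.457 dB/km


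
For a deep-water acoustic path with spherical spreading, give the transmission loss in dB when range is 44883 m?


TL = 20*log10(44883) = 93.04

93.04 dB


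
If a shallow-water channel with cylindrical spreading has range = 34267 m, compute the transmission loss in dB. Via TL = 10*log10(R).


TL = 10*log10(34267) = 45.35

45.35 dB


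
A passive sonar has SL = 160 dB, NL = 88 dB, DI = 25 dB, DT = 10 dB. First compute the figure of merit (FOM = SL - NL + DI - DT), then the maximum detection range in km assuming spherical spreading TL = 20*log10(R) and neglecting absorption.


Step 1: FOM = SL - NL + DI - DT = 160 - 88 + 25 - 10 = 87 dB
Step 2: at max range FOM = TL = 20*log10(R), so R = 10^(87/20) = 22387.21 m = 22.39 km

22.39 km


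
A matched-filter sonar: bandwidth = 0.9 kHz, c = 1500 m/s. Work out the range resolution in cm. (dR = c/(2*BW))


dR = c/(2*BW) = 1500 / (2 * 0.9e3) = 0.8333 m = 83.33 cm

83.33 cm


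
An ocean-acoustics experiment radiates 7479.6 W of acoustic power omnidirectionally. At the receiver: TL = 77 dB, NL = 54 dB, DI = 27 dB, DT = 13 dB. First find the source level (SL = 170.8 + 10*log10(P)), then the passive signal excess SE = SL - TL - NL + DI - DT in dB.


Step 1: SL = 170.8 + 10*log10(7479.6) = 209.54 dB
Step 2: SE = SL - TL - NL + DI - DT = 209.54 - 77 - 54 + 27 - 13 = 92.54

92.54 dB


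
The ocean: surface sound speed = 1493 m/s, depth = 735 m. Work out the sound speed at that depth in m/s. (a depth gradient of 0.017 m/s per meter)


c = 1493 + 0.017 * 735 = 1505.495

1505.495 m/s


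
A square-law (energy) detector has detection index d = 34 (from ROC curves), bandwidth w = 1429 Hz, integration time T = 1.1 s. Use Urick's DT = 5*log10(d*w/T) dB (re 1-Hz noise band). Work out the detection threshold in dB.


23.23 dB


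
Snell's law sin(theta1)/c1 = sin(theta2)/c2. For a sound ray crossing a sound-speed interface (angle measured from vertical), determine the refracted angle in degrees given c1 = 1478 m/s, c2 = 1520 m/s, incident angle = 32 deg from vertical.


33.02 deg


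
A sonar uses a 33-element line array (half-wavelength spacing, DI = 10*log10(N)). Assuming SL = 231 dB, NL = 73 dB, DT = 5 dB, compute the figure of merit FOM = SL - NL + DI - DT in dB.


Step 1: DI = 10*log10(33) = 15.19 dB
Step 2: FOM = SL - NL + DI - DT = 231 - 73 + 15.19 - 5 = 168.19

168.19 dB


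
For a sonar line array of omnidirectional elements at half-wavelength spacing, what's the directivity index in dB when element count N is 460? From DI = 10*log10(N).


DI = 10*log10(460) = 26.63

26.63 dB


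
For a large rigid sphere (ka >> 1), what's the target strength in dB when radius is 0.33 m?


TS = 10*log10(0.33^2 / 4) = 10*log10(0.027225) = -15.65

-15.65 dB


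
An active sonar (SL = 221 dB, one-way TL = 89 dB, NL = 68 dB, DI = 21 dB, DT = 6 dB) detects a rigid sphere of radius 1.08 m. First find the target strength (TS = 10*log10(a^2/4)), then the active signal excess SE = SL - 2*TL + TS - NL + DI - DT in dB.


Step 1: TS = 10*log10(1.08^2/4) = -5.35 dB
Step 2: SE = SL - 2*TL + TS - NL + DI - DT = 221 - 2*89 + (-5.35) - 68 + 21 - 6 = -15.35

-15.35 dB


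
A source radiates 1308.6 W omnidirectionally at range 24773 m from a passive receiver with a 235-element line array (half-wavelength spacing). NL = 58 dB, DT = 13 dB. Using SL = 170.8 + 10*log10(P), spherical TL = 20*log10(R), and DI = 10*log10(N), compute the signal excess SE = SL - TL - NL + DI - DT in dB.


66.8 dB


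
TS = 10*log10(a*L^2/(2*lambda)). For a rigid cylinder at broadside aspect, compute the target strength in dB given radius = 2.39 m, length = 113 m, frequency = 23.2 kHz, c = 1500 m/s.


lambda = 1500/23200 = 0.06466 m
TS = 10*log10(2.39*113^2/(2*0.06466)) = 53.73

53.73 dB


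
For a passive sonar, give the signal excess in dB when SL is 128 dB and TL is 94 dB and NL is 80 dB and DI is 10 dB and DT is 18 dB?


SE = SL - TL - NL + DI - DT = 128 - 94 - 80 + 10 - 18 = -54

-54 dB


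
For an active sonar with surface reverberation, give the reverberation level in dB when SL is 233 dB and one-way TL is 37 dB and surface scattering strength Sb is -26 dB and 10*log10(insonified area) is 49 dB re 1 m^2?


RL = SL - 2*TL + Sb + 10*log10(A) = 233 - 2*37 + (-26) + 49 = 182

182 dB


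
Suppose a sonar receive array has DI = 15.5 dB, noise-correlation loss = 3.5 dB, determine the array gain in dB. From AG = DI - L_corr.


12.0 dB


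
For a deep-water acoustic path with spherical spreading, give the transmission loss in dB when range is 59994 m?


95.56 dB


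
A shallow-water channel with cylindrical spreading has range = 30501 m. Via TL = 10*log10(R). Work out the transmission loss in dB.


TL = 10*log10(30501) = 44.84

44.84 dB


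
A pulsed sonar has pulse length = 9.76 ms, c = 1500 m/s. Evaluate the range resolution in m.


dR = c*tau/2 = 1500 * 9.76e-3 / 2 = 7.32

7.32 m


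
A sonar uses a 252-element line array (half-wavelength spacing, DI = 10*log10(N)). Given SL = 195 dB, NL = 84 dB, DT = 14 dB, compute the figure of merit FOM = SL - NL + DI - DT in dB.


Step 1: DI = 10*log10(252) = 24.01 dB
Step 2: FOM = SL - NL + DI - DT = 195 - 84 + 24.01 - 14 = 121.01

121.01 dB


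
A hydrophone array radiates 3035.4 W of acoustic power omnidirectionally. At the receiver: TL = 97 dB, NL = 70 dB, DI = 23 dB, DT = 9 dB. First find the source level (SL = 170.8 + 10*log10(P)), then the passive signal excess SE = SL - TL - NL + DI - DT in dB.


Step 1: SL = 170.8 + 10*log10(3035.4) = 205.62 dB
Step 2: SE = SL - TL - NL + DI - DT = 205.62 - 97 - 70 + 23 - 9 = 52.62

52.62 dB


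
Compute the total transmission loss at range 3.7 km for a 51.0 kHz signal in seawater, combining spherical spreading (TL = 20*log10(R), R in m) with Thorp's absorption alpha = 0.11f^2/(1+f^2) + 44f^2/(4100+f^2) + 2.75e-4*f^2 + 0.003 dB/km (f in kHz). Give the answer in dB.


Step 1 (Thorp): alpha = 0.11*2601.0/(1+2601.0) + 44*2601.0/(4100+2601.0) + 2.75e-4*2601.0 + 0.003 = 17.9069 dB/km
Step 2: TL_spread = 20*log10(3700) = 71.36 dB
Step 3: TL_abs = alpha*R = 17.9069 * 3.7 = 66.26 dB
Step 4: TL_total = 71.36 + 66.26 = 137.62

137.62 dB


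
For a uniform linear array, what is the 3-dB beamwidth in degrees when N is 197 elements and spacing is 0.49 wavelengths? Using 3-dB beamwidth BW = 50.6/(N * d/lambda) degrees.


BW = 50.6 / (197 * 0.49) = 50.6 / 96.53 = 0.52

0.52 deg


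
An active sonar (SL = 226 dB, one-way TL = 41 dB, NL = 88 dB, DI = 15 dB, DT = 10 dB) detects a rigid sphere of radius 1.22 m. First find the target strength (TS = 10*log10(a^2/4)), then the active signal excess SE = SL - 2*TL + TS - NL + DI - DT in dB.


Step 1: TS = 10*log10(1.22^2/4) = -4.29 dB
Step 2: SE = SL - 2*TL + TS - NL + DI - DT = 226 - 2*41 + (-4.29) - 88 + 15 - 10 = 56.71

56.71 dB


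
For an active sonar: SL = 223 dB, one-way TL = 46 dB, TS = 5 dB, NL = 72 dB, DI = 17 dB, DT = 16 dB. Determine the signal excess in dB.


SE = SL - 2*TL + TS - NL + DI - DT = 223 - 2*46 + (5) - 72 + 17 - 16 = 65

65 dB


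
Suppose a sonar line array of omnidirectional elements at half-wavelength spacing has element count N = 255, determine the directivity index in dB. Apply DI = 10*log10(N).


24.07 dB


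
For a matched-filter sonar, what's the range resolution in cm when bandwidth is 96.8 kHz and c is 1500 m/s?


dR = c/(2*BW) = 1500 / (2 * 96.8e3) = 0.0077 m = 0.77 cm

0.77 cm


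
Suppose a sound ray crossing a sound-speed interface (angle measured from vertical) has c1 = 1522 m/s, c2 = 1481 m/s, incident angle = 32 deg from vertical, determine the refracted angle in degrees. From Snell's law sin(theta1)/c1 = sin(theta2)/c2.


sin(theta2) = (c2/c1)*sin(theta1) = (1481/1522)*sin(32 deg) = 0.51564
theta2 = arcsin(0.51564) = 31.04

31.04 deg


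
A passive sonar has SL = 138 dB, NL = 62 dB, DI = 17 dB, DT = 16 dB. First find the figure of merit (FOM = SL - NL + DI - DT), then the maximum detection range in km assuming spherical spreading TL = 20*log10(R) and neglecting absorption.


Step 1: FOM = SL - NL + DI - DT = 138 - 62 + 17 - 16 = 77 dB
Step 2: at max range FOM = TL = 20*log10(R), so R = 10^(77/20) = 7079.46 m = 7.08 km

7.08 km


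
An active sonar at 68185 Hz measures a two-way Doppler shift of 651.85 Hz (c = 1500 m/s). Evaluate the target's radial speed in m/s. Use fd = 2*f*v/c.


From fd = 2*f*v/c, v = c*fd/(2*f) = 1500 * 651.85 / (2*68185) = 7.17

7.17 m/s


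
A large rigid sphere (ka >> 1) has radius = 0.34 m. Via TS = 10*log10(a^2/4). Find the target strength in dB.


TS = 10*log10(0.34^2 / 4) = 10*log10(0.0289) = -15.39

-15.39 dB


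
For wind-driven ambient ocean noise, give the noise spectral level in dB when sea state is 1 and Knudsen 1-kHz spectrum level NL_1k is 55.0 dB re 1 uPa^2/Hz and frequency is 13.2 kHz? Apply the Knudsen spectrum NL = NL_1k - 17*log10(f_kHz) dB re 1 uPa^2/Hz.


NL = NL_1k - 17*log10(f_kHz) = 55.0 - 17*log10(13.2) = 55.0 - (19.05) = 35.95

35.95 dB


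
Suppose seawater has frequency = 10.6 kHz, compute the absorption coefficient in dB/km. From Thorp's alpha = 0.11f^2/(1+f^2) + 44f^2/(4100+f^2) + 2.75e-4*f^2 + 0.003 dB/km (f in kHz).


f^2 = 112.36
alpha = 0.11*112.36/(1+112.36) + 44*112.36/(4100+112.36) + 2.75e-4*112.36 + 0.003 = 1.317

1.317 dB/km


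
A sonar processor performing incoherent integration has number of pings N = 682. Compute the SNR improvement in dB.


Gain = 5*log10(682) = 14.17

14.17 dB


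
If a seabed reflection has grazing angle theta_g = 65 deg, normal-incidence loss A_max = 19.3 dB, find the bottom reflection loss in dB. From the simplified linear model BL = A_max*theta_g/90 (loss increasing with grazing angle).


BL = A_max * theta_g / 90 = 19.3 * 65 / 90 = 13.94

13.94 dB


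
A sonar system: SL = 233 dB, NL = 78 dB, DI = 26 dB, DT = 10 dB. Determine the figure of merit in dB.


171 dB


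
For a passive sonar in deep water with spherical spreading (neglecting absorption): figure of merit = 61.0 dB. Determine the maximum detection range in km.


At max range FOM = TL, so 20*log10(R) = 61.0
R = 10^(61.0/20) = 1122.02 m = 1.12 km

1.12 km


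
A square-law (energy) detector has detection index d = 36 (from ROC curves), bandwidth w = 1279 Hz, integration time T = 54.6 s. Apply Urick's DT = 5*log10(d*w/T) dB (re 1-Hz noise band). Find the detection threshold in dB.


14.63 dB


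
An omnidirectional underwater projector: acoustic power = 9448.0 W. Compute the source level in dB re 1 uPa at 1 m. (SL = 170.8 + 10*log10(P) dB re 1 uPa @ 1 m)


210.55 dB


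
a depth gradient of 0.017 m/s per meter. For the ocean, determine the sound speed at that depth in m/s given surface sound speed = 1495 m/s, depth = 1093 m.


1513.581 m/s


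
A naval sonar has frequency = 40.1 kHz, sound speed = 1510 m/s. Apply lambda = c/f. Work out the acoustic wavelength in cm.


lambda = c/f = 1510 / 40100 = 0.0377 m = 3.77 cm

3.77 cm


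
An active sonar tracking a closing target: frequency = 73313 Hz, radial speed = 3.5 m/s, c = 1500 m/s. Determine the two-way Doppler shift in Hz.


fd = 2*f*v/c = 2 * 73313 * 3.5 / 1500 = 342.13

342.13 Hz


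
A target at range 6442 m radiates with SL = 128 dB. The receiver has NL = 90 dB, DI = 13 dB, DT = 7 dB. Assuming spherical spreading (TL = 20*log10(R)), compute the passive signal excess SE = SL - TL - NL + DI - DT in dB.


Step 1: TL = 20*log10(6442) = 76.18 dB
Step 2: SE = 128 - 76.18 - 90 + 13 - 7 = -32.18

-32.18 dB


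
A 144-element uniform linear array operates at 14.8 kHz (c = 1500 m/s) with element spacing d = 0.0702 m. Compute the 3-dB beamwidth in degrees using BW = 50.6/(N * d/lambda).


0.51 deg


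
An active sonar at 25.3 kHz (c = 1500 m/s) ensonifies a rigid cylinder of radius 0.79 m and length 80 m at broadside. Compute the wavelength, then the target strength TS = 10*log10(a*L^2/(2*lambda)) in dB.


Step 1: lambda = c/f = 1500/25300 = 0.05929 m
Step 2: TS = 10*log10(a*L^2/(2*lambda)) = 10*log10(0.79*80^2/(2*0.05929)) = 46.3

46.3 dB


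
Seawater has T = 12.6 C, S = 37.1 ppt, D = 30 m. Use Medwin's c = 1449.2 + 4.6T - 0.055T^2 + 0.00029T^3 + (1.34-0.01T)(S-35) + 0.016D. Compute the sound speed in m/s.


c = 1449.2 + 4.6*12.6 - 0.055*12.6^2 + 0.00029*12.6^3 + (1.34 - 0.01*12.6)*(37.1 - 35) + 0.016*30 = 1502.04

1502.04 m/s


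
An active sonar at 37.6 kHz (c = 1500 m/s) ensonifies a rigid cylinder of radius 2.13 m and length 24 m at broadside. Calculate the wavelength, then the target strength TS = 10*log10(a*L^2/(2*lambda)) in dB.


Step 1: lambda = c/f = 1500/37600 = 0.03989 m
Step 2: TS = 10*log10(a*L^2/(2*lambda)) = 10*log10(2.13*24^2/(2*0.03989)) = 41.87

41.87 dB


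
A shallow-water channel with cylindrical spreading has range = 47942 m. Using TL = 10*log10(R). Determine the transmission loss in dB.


46.81 dB


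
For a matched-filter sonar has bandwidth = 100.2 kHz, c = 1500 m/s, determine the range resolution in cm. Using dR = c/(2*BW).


dR = c/(2*BW) = 1500 / (2 * 100.2e3) = 0.0075 m = 0.75 cm

0.75 cm


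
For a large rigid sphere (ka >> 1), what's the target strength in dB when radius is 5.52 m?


8.82 dB


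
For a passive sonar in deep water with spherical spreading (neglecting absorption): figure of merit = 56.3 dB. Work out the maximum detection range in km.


0.65 km


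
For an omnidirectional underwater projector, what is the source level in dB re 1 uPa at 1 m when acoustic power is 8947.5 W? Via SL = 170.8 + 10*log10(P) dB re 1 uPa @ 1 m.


SL = 170.8 + 10*log10(8947.5) = 170.8 + 39.52 = 210.32

210.32 dB


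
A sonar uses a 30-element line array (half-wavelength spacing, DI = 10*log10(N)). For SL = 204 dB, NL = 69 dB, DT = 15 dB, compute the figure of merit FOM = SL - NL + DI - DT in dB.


134.77 dB


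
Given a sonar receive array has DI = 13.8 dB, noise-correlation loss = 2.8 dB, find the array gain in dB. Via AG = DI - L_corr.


AG = DI - L_corr = 13.8 - 2.8 = 11.0

11.0 dB


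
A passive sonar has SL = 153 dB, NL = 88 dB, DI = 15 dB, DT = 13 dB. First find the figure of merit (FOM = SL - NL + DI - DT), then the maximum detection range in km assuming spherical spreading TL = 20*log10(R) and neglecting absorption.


Step 1: FOM = SL - NL + DI - DT = 153 - 88 + 15 - 13 = 67 dB
Step 2: at max range FOM = TL = 20*log10(R), so R = 10^(67/20) = 2238.72 m = 2.24 km

2.24 km


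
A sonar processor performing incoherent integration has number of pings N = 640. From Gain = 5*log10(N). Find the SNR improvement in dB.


14.03 dB


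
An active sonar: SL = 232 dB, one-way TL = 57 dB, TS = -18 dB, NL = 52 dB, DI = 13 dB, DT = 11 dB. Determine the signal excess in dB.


50 dB


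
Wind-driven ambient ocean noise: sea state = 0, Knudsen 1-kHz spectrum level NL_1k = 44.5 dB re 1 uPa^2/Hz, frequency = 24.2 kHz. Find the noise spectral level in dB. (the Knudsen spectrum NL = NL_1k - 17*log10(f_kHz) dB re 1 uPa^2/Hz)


NL = NL_1k - 17*log10(f_kHz) = 44.5 - 17*log10(24.2) = 44.5 - (23.52) = 20.98

20.98 dB


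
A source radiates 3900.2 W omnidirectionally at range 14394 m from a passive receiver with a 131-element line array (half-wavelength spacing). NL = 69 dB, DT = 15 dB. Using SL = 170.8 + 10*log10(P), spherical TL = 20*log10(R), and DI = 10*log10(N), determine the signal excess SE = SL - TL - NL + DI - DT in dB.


Step 1: SL = 170.8 + 10*log10(3900.2) = 206.71 dB
Step 2: TL = 20*log10(14394) = 83.16 dB
Step 3: DI = 10*log10(131) = 21.17 dB
Step 4: SE = SL - TL - NL + DI - DT = 206.71 - 83.16 - 69 + 21.17 - 15 = 60.72

60.72 dB


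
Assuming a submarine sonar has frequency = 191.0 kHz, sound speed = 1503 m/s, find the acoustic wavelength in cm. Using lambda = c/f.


lambda = c/f = 1503 / 191000 = 0.0079 m = 0.79 cm

0.79 cm


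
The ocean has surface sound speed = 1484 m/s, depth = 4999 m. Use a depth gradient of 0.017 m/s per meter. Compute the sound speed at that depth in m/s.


c = 1484 + 0.017 * 4999 = 1568.983

1568.983 m/s


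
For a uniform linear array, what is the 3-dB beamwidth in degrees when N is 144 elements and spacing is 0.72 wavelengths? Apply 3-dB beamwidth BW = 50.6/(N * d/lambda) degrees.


BW = 50.6 / (144 * 0.72) = 50.6 / 103.68 = 0.49

0.49 deg


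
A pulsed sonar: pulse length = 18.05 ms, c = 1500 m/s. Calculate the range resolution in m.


dR = c*tau/2 = 1500 * 18.05e-3 / 2 = 13.5375

13.5375 m


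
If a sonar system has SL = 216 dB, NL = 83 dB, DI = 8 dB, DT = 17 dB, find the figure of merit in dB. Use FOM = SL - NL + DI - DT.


124 dB


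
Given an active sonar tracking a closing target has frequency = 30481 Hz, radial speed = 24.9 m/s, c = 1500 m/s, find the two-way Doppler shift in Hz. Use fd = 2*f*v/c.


fd = 2*f*v/c = 2 * 30481 * 24.9 / 1500 = 1011.97

1011.97 Hz


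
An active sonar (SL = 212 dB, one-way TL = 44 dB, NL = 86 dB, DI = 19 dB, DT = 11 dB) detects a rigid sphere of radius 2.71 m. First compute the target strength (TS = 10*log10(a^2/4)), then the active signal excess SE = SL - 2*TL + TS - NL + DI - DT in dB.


Step 1: TS = 10*log10(2.71^2/4) = 2.64 dB
Step 2: SE = SL - 2*TL + TS - NL + DI - DT = 212 - 2*44 + (2.64) - 86 + 19 - 11 = 48.64

48.64 dB


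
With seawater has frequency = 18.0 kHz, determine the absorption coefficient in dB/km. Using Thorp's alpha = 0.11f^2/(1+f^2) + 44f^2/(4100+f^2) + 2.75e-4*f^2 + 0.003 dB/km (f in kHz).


f^2 = 324.0
alpha = 0.11*324.0/(1+324.0) + 44*324.0/(4100+324.0) + 2.75e-4*324.0 + 0.003 = 3.424

3.424 dB/km


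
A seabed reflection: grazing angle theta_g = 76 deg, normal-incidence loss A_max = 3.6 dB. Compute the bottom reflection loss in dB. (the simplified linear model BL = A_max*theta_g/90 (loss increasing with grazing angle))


BL = A_max * theta_g / 90 = 3.6 * 76 / 90 = 3.04

3.04 dB


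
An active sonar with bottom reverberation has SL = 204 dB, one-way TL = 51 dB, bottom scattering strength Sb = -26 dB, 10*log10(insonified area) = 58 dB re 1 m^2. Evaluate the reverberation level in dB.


RL = SL - 2*TL + Sb + 10*log10(A) = 204 - 2*51 + (-26) + 58 = 134

134 dB


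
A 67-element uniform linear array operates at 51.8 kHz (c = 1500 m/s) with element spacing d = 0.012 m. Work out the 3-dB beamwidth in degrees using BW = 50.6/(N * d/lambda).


Step 1: lambda = 1500/51800 = 0.02896 m
Step 2: d/lambda = 0.012/0.02896 = 0.4144
Step 3: BW = 50.6/(N * d/lambda) = 50.6/(67 * 0.4144) = 1.82

1.82 deg


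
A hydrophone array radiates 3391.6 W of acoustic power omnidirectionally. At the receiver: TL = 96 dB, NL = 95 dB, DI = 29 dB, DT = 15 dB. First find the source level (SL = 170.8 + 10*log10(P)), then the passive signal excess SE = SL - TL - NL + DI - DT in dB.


Step 1: SL = 170.8 + 10*log10(3391.6) = 206.1 dB
Step 2: SE = SL - TL - NL + DI - DT = 206.1 - 96 - 95 + 29 - 15 = 29.1

29.1 dB


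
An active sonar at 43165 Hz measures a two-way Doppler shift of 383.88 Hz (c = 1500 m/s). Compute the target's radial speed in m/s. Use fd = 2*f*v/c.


From fd = 2*f*v/c, v = c*fd/(2*f) = 1500 * 383.88 / (2*43165) = 6.67

6.67 m/s


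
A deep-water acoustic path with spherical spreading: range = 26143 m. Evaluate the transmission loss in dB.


88.35 dB


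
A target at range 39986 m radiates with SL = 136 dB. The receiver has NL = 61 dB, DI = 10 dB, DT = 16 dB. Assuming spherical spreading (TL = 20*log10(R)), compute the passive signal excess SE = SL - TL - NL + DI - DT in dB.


-23.04 dB


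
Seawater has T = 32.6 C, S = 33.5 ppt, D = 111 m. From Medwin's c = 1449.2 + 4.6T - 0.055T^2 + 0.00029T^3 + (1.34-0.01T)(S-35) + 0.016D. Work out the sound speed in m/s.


1551.01 m/s


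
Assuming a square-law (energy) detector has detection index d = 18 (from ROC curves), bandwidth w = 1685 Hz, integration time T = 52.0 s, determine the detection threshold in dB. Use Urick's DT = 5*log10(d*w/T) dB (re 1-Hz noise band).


DT = 5*log10(d*w/T) = 5*log10(18 * 1685 / 52.0) = 5*log10(583.27) = 13.83

13.83 dB


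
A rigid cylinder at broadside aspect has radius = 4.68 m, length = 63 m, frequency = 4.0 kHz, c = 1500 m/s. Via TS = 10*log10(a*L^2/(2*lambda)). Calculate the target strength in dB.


lambda = 1500/4000 = 0.375 m
TS = 10*log10(4.68*63^2/(2*0.375)) = 43.94

43.94 dB


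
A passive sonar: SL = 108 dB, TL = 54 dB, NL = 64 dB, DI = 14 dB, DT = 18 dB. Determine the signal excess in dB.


-14 dB


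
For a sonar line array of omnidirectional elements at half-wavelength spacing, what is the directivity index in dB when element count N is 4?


DI = 10*log10(4) = 6.02

6.02 dB


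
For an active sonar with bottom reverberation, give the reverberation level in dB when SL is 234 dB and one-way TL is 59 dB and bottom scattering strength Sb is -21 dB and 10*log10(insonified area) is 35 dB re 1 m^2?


RL = SL - 2*TL + Sb + 10*log10(A) = 234 - 2*59 + (-21) + 35 = 130

130 dB


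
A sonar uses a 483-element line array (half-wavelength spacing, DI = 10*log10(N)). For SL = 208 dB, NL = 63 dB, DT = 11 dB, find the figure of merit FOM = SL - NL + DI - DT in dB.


160.84 dB


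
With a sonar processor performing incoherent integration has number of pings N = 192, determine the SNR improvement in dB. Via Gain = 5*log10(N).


Gain = 5*log10(192) = 11.42

11.42 dB


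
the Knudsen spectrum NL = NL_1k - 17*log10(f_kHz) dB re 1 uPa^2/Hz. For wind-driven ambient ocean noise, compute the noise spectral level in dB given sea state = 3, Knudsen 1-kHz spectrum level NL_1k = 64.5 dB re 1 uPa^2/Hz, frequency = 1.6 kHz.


NL = NL_1k - 17*log10(f_kHz) = 64.5 - 17*log10(1.6) = 64.5 - (3.47) = 61.03

61.03 dB


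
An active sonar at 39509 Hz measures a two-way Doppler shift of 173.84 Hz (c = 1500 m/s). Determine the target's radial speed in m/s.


From fd = 2*f*v/c, v = c*fd/(2*f) = 1500 * 173.84 / (2*39509) = 3.3

3.3 m/s


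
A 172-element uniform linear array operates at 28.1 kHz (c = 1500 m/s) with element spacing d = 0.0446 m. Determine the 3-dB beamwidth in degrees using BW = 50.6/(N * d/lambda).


Step 1: lambda = 1500/28100 = 0.05338 m
Step 2: d/lambda = 0.0446/0.05338 = 0.8355
Step 3: BW = 50.6/(N * d/lambda) = 50.6/(172 * 0.8355) = 0.35

0.35 deg


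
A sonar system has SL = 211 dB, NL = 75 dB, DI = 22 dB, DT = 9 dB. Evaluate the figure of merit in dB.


149 dB


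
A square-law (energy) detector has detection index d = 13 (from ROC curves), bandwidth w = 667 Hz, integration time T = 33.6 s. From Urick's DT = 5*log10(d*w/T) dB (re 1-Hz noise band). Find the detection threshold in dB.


DT = 5*log10(d*w/T) = 5*log10(13 * 667 / 33.6) = 5*log10(258.07) = 12.06

12.06 dB


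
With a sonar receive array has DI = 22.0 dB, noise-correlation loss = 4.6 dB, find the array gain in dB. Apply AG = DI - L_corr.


17.4 dB


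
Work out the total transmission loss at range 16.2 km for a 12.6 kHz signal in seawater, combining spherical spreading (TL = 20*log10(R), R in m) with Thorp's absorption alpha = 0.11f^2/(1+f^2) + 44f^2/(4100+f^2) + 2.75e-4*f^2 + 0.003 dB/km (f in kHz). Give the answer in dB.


113.29 dB


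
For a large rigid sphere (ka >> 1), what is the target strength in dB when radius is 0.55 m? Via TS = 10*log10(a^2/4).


TS = 10*log10(0.55^2 / 4) = 10*log10(0.075625) = -11.21

-11.21 dB


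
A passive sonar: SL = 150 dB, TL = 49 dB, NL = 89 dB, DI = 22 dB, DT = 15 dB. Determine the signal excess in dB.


SE = SL - TL - NL + DI - DT = 150 - 49 - 89 + 22 - 15 = 19

19 dB


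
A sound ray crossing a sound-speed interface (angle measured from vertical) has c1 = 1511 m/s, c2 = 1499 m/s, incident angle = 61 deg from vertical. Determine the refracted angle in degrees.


sin(theta2) = (c2/c1)*sin(theta1) = (1499/1511)*sin(61 deg) = 0.86767
theta2 = arcsin(0.86767) = 60.19

60.19 deg


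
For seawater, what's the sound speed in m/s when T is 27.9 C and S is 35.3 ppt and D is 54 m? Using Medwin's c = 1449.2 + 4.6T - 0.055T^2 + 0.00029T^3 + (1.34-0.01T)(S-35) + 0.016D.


c = 1449.2 + 4.6*27.9 - 0.055*27.9^2 + 0.00029*27.9^3 + (1.34 - 0.01*27.9)*(35.3 - 35) + 0.016*54 = 1542.21

1542.21 m/s


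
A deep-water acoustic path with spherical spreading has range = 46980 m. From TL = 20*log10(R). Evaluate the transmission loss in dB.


93.44 dB


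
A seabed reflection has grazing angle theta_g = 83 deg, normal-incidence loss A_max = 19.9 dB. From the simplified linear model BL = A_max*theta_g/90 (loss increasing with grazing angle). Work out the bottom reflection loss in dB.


BL = A_max * theta_g / 90 = 19.9 * 83 / 90 = 18.35

18.35 dB


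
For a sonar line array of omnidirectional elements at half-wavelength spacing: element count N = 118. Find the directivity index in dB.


DI = 10*log10(118) = 20.72

20.72 dB


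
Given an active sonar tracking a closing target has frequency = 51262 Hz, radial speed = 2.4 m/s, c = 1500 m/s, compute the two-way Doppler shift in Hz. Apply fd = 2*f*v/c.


fd = 2*f*v/c = 2 * 51262 * 2.4 / 1500 = 164.04

164.04 Hz


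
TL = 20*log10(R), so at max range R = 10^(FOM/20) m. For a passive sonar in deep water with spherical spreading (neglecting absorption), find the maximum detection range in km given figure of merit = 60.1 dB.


1.01 km


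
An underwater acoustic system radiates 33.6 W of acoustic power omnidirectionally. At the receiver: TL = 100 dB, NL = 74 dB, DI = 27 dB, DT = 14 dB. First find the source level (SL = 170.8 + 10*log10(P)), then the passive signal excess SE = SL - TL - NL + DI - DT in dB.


Step 1: SL = 170.8 + 10*log10(33.6) = 186.06 dB
Step 2: SE = SL - TL - NL + DI - DT = 186.06 - 100 - 74 + 27 - 14 = 25.06

25.06 dB


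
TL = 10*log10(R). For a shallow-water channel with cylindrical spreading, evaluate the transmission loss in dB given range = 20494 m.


TL = 10*log10(20494) = 43.12

43.12 dB


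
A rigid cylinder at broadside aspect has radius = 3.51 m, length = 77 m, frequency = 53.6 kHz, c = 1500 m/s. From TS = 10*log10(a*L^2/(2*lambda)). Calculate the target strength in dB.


lambda = 1500/53600 = 0.02799 m
TS = 10*log10(3.51*77^2/(2*0.02799)) = 55.7

55.7 dB


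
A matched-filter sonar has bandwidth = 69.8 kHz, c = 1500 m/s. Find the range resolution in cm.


dR = c/(2*BW) = 1500 / (2 * 69.8e3) = 0.0107 m = 1.07 cm

1.07 cm


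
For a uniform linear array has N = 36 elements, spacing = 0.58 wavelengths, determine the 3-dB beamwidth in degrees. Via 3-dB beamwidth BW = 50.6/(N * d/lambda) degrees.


2.42 deg


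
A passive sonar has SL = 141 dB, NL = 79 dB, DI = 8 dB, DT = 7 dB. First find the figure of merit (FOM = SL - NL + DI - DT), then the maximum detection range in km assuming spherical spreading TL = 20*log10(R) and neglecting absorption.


Step 1: FOM = SL - NL + DI - DT = 141 - 79 + 8 - 7 = 63 dB
Step 2: at max range FOM = TL = 20*log10(R), so R = 10^(63/20) = 1412.54 m = 1.41 km

1.41 km


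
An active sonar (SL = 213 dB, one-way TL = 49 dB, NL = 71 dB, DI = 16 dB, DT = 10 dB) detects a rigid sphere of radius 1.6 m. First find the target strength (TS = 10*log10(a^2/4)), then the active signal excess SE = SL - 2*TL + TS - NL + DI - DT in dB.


Step 1: TS = 10*log10(1.6^2/4) = -1.94 dB
Step 2: SE = SL - 2*TL + TS - NL + DI - DT = 213 - 2*49 + (-1.94) - 71 + 16 - 10 = 48.06

48.06 dB


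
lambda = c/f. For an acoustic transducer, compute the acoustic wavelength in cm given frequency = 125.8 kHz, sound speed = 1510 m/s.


lambda = c/f = 1510 / 125800 = 0.012 m = 1.2 cm

1.2 cm


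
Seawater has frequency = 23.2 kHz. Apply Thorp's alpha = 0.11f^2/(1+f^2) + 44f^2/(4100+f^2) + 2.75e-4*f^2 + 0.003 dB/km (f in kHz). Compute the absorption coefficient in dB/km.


5.367 dB/km


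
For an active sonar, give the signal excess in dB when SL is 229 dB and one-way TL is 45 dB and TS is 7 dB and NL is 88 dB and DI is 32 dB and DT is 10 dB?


SE = SL - 2*TL + TS - NL + DI - DT = 229 - 2*45 + (7) - 88 + 32 - 10 = 80

80 dB


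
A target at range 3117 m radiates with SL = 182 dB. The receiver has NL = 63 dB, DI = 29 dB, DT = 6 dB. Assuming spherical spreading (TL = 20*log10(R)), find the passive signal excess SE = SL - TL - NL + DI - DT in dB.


72.13 dB


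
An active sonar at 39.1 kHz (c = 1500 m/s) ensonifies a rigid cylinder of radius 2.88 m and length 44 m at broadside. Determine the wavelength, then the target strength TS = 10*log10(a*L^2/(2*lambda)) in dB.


Step 1: lambda = c/f = 1500/39100 = 0.03836 m
Step 2: TS = 10*log10(a*L^2/(2*lambda)) = 10*log10(2.88*44^2/(2*0.03836)) = 48.61

48.61 dB


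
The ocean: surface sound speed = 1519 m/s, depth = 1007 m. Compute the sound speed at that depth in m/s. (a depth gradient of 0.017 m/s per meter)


c = 1519 + 0.017 * 1007 = 1536.119

1536.119 m/s


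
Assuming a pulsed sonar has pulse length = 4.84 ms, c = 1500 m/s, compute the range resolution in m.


dR = c*tau/2 = 1500 * 4.84e-3 / 2 = 3.63

3.63 m


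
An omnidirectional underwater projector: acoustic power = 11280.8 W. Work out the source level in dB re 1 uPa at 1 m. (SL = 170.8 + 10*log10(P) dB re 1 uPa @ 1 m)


211.32 dB


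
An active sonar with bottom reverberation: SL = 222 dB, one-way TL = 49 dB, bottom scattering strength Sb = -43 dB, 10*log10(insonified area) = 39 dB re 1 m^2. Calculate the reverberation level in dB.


RL = SL - 2*TL + Sb + 10*log10(A) = 222 - 2*49 + (-43) + 39 = 120

120 dB


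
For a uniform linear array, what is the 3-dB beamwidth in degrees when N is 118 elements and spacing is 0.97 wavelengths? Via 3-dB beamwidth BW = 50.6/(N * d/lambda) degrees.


0.44 deg


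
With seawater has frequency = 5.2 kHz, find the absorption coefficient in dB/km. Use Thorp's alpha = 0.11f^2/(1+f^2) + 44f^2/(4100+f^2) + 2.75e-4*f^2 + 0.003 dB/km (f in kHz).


f^2 = 27.04
alpha = 0.11*27.04/(1+27.04) + 44*27.04/(4100+27.04) + 2.75e-4*27.04 + 0.003 = 0.405

0.405 dB/km


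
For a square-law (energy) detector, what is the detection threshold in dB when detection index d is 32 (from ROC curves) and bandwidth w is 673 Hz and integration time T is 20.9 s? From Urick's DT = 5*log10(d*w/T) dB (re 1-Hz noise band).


DT = 5*log10(d*w/T) = 5*log10(32 * 673 / 20.9) = 5*log10(1030.43) = 15.07

15.07 dB


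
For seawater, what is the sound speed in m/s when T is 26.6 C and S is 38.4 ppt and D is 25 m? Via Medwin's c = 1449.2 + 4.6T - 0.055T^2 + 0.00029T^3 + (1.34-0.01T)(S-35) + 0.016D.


1542.15 m/s


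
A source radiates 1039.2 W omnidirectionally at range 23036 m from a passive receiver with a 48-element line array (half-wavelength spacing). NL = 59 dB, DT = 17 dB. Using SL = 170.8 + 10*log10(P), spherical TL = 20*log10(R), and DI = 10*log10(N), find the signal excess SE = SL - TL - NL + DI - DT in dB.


Step 1: SL = 170.8 + 10*log10(1039.2) = 200.97 dB
Step 2: TL = 20*log10(23036) = 87.25 dB
Step 3: DI = 10*log10(48) = 16.81 dB
Step 4: SE = SL - TL - NL + DI - DT = 200.97 - 87.25 - 59 + 16.81 - 17 = 54.53

54.53 dB


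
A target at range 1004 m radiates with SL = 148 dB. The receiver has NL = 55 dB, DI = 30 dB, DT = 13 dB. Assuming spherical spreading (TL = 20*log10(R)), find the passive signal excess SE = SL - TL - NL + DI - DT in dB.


Step 1: TL = 20*log10(1004) = 60.03 dB
Step 2: SE = 148 - 60.03 - 55 + 30 - 13 = 49.97

49.97 dB


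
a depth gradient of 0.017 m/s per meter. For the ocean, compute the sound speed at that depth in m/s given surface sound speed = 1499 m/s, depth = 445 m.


c = 1499 + 0.017 * 445 = 1506.565

1506.565 m/s
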